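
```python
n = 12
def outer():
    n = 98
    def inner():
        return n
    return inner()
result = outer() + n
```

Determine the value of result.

Step 1: Global n = 12. outer() shadows with n = 98.
Step 2: inner() returns enclosing n = 98. outer() = 98.
Step 3: result = 98 + global n (12) = 110

The answer is 110.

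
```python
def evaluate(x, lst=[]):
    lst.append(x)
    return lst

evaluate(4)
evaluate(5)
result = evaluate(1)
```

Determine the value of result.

Step 1: Mutable default argument gotcha! The list [] is created once.
Step 2: Each call appends to the SAME list: [4], [4, 5], [4, 5, 1].
Step 3: result = [4, 5, 1]

The answer is [4, 5, 1].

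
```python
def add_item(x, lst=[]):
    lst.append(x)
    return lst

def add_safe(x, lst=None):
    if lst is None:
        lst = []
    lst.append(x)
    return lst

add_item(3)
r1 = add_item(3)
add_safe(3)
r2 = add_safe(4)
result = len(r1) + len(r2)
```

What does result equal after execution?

Step 1: add_item shares mutable default: after 2 calls, lst = [3, 3], len = 2.
Step 2: add_safe creates fresh list each time: r2 = [4], len = 1.
Step 3: result = 2 + 1 = 3

The answer is 3.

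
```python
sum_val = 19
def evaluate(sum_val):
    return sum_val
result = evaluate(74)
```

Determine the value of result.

Step 1: Global sum_val = 19.
Step 2: evaluate(74) takes parameter sum_val = 74, which shadows the global.
Step 3: result = 74

The answer is 74.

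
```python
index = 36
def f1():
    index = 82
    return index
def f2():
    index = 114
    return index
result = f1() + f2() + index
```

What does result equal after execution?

Step 1: Each function shadows global index with its own local.
Step 2: f1() returns 82, f2() returns 114.
Step 3: Global index = 36 is unchanged. result = 82 + 114 + 36 = 232

The answer is 232.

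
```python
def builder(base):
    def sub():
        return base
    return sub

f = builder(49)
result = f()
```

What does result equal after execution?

Step 1: builder(49) creates closure capturing base = 49.
Step 2: f() returns the captured base = 49.
Step 3: result = 49

The answer is 49.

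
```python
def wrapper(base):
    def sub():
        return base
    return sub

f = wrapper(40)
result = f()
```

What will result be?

Step 1: wrapper(40) creates closure capturing base = 40.
Step 2: f() returns the captured base = 40.
Step 3: result = 40

The answer is 40.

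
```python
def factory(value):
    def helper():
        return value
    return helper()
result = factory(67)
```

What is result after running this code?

Step 1: factory(67) binds parameter value = 67.
Step 2: helper() looks up value in enclosing scope and finds the parameter value = 67.
Step 3: result = 67

The answer is 67.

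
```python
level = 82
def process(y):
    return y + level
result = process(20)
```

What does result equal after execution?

Step 1: level = 82 is defined globally.
Step 2: process(20) uses parameter y = 20 and looks up level from global scope = 82.
Step 3: result = 20 + 82 = 102

The answer is 102.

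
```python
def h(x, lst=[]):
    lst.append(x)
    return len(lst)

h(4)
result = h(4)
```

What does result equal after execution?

Step 1: Mutable default list persists between calls.
Step 2: First call: lst = [4], len = 1. Second call: lst = [4, 4], len = 2.
Step 3: result = 2

The answer is 2.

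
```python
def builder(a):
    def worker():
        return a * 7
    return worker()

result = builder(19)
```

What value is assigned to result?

Step 1: builder(19) binds parameter a = 19.
Step 2: worker() accesses a = 19 from enclosing scope.
Step 3: result = 19 * 7 = 133

The answer is 133.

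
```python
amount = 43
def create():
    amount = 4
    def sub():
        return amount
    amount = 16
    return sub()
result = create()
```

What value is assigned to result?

Step 1: create() sets amount = 4, then later amount = 16.
Step 2: sub() is called after amount is reassigned to 16. Closures capture variables by reference, not by value.
Step 3: result = 16

The answer is 16.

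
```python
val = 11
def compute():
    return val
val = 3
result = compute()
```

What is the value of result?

Step 1: val is first set to 11, then reassigned to 3.
Step 2: compute() is called after the reassignment, so it looks up the current global val = 3.
Step 3: result = 3

The answer is 3.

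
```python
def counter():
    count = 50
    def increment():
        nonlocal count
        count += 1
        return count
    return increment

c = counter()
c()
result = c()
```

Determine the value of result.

Step 1: counter() creates closure with count = 50.
Step 2: Each c() call increments count via nonlocal. After 2 calls: 50 + 2 = 52.
Step 3: result = 52

The answer is 52.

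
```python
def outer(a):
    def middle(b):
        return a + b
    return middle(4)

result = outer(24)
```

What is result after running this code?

Step 1: outer(24) passes a = 24.
Step 2: middle(4) has b = 4, reads a = 24 from enclosing.
Step 3: result = 24 + 4 = 28

The answer is 28.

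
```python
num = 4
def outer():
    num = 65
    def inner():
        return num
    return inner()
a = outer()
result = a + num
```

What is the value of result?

Step 1: outer() has local num = 65. inner() reads from enclosing.
Step 2: outer() returns 65. Global num = 4 unchanged.
Step 3: result = 65 + 4 = 69

The answer is 69.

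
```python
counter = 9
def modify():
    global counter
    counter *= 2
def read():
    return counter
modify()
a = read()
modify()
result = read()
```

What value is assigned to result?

Step 1: counter = 9.
Step 2: First modify(): counter = 9 * 2 = 18.
Step 3: Second modify(): counter = 18 * 2 = 36.
Step 4: read() returns 36

The answer is 36.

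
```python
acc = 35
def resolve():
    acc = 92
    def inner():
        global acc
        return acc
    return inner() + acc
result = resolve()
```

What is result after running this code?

Step 1: Global acc = 35. resolve() shadows with local acc = 92.
Step 2: inner() uses global keyword, so inner() returns global acc = 35.
Step 3: resolve() returns 35 + 92 = 127

The answer is 127.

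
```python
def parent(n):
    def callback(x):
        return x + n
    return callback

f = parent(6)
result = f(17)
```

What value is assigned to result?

Step 1: parent(6) creates a closure that captures n = 6.
Step 2: f(17) calls the closure with x = 17, returning 17 + 6 = 23.
Step 3: result = 23

The answer is 23.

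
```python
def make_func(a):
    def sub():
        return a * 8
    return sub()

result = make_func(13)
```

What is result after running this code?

Step 1: make_func(13) binds parameter a = 13.
Step 2: sub() accesses a = 13 from enclosing scope.
Step 3: result = 13 * 8 = 104

The answer is 104.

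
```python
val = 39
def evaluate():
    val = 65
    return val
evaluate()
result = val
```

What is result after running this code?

Step 1: Global val = 39.
Step 2: evaluate() creates local val = 65 (shadow, not modification).
Step 3: After evaluate() returns, global val is unchanged. result = 39

The answer is 39.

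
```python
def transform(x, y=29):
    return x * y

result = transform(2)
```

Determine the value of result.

Step 1: transform(2) uses default y = 29.
Step 2: Returns 2 * 29 = 58.
Step 3: result = 58

The answer is 58.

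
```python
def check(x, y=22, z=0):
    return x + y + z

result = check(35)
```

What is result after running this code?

Step 1: check(35) uses defaults y = 22, z = 0.
Step 2: Returns 35 + 22 + 0 = 57.
Step 3: result = 57

The answer is 57.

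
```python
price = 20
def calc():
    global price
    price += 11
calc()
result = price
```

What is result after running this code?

Step 1: price = 20 globally.
Step 2: calc() modifies global price: price += 11 = 31.
Step 3: result = 31

The answer is 31.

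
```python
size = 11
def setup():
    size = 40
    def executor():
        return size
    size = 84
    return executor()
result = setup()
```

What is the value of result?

Step 1: setup() sets size = 40, then later size = 84.
Step 2: executor() is called after size is reassigned to 84. Closures capture variables by reference, not by value.
Step 3: result = 84

The answer is 84.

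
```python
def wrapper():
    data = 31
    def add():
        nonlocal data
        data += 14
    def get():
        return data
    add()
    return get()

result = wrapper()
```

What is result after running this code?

Step 1: data = 31. add() modifies it via nonlocal, get() reads it.
Step 2: add() makes data = 31 + 14 = 45.
Step 3: get() returns 45. result = 45

The answer is 45.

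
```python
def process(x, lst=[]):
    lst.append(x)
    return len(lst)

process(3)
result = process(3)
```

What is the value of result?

Step 1: Mutable default list persists between calls.
Step 2: First call: lst = [3], len = 1. Second call: lst = [3, 3], len = 2.
Step 3: result = 2

The answer is 2.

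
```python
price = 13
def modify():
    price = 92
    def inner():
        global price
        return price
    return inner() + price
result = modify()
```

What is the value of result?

Step 1: Global price = 13. modify() shadows with local price = 92.
Step 2: inner() uses global keyword, so inner() returns global price = 13.
Step 3: modify() returns 13 + 92 = 105

The answer is 105.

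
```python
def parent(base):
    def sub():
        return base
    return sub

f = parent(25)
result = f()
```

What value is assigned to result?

Step 1: parent(25) creates closure capturing base = 25.
Step 2: f() returns the captured base = 25.
Step 3: result = 25

The answer is 25.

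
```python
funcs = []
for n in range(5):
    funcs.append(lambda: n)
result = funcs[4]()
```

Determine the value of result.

Step 1: The loop creates 5 lambdas, all referencing the same variable n.
Step 2: After the loop, n = 4 (final value).
Step 3: funcs[4]() looks up n at call time and finds 4. This is the late binding gotcha. result = 4

The answer is 4.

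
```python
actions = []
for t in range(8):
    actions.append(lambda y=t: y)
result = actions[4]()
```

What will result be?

Step 1: Default argument y=t captures t's value at each iteration.
Step 2: actions[4] captured y = 4 when t was 4.
Step 3: result = 4

The answer is 4.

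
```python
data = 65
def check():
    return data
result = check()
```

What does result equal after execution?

Step 1: data = 65 is defined in the global scope.
Step 2: check() looks up data. No local data exists, so Python checks the global scope via LEGB rule and finds data = 65.
Step 3: result = 65

The answer is 65.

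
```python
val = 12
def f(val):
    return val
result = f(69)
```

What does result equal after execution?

Step 1: Global val = 12.
Step 2: f(69) takes parameter val = 69, which shadows the global.
Step 3: result = 69

The answer is 69.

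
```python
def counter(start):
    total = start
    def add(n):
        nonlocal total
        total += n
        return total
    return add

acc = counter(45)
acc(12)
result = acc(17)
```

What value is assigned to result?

Step 1: counter(45) creates closure with total = 45.
Step 2: First acc(12): total = 45 + 12 = 57.
Step 3: Second acc(17): total = 57 + 17 = 74. result = 74

The answer is 74.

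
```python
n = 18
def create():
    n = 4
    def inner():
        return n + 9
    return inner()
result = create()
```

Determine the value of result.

Step 1: create() shadows global n with n = 4.
Step 2: inner() finds n = 4 in enclosing scope, computes 4 + 9 = 13.
Step 3: result = 13

The answer is 13.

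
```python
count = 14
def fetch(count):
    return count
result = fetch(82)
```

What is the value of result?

Step 1: Global count = 14.
Step 2: fetch(82) takes parameter count = 82, which shadows the global.
Step 3: result = 82

The answer is 82.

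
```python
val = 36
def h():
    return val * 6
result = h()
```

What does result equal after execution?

Step 1: val = 36 is defined globally.
Step 2: h() looks up val from global scope = 36, then computes 36 * 6 = 216.
Step 3: result = 216

The answer is 216.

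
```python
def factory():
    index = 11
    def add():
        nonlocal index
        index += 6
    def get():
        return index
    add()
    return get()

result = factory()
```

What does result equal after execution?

Step 1: index = 11. add() modifies it via nonlocal, get() reads it.
Step 2: add() makes index = 11 + 6 = 17.
Step 3: get() returns 17. result = 17

The answer is 17.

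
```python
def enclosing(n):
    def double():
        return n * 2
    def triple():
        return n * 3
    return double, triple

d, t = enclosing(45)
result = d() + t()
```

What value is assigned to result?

Step 1: Both closures capture the same n = 45.
Step 2: d() = 45 * 2 = 90, t() = 45 * 3 = 135.
Step 3: result = 90 + 135 = 225

The answer is 225.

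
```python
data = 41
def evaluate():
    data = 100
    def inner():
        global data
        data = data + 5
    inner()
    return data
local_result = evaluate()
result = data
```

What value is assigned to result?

Step 1: Global data = 41. evaluate() creates local data = 100.
Step 2: inner() declares global data and adds 5: global data = 41 + 5 = 46.
Step 3: evaluate() returns its local data = 100 (unaffected by inner).
Step 4: result = global data = 46

The answer is 46.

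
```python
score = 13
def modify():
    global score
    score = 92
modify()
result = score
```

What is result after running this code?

Step 1: score = 13 globally.
Step 2: modify() declares global score and sets it to 92.
Step 3: After modify(), global score = 92. result = 92

The answer is 92.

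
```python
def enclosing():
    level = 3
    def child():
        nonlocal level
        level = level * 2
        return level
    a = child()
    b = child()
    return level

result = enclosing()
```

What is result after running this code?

Step 1: level starts at 3.
Step 2: First child(): level = 3 * 2 = 6.
Step 3: Second child(): level = 6 * 2 = 12.
Step 4: result = 12

The answer is 12.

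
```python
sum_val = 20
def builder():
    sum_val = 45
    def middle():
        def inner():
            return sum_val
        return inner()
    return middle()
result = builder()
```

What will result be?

Step 1: builder() defines sum_val = 45. middle() and inner() have no local sum_val.
Step 2: inner() checks local (none), enclosing middle() (none), enclosing builder() and finds sum_val = 45.
Step 3: result = 45

The answer is 45.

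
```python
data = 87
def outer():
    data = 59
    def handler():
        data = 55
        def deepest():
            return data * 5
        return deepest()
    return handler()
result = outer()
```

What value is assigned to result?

Step 1: deepest() looks up data through LEGB: not local, finds data = 55 in enclosing handler().
Step 2: Returns 55 * 5 = 275.
Step 3: result = 275

The answer is 275.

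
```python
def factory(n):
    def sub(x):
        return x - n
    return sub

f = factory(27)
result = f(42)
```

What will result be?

Step 1: factory(27) creates a closure capturing n = 27.
Step 2: f(42) computes 42 - 27 = 15.
Step 3: result = 15

The answer is 15.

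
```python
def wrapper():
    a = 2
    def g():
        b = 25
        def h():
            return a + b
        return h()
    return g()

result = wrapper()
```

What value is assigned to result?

Step 1: wrapper() defines a = 2. g() defines b = 25.
Step 2: h() accesses both from enclosing scopes: a = 2, b = 25.
Step 3: result = 2 + 25 = 27

The answer is 27.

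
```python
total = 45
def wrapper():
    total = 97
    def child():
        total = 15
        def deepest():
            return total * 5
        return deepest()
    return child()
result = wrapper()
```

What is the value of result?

Step 1: deepest() looks up total through LEGB: not local, finds total = 15 in enclosing child().
Step 2: Returns 15 * 5 = 75.
Step 3: result = 75

The answer is 75.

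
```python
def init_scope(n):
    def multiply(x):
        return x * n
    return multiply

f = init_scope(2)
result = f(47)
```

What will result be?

Step 1: init_scope(2) returns multiply closure with n = 2.
Step 2: f(47) computes 47 * 2 = 94.
Step 3: result = 94

The answer is 94.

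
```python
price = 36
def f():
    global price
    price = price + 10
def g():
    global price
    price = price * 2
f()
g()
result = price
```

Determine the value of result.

Step 1: price = 36.
Step 2: f() adds 10: price = 36 + 10 = 46.
Step 3: g() doubles: price = 46 * 2 = 92.
Step 4: result = 92

The answer is 92.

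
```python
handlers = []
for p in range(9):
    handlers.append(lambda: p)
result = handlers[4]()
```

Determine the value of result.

Step 1: The loop creates 9 lambdas, all referencing the same variable p.
Step 2: After the loop, p = 8 (final value).
Step 3: handlers[4]() looks up p at call time and finds 8. This is the late binding gotcha. result = 8

The answer is 8.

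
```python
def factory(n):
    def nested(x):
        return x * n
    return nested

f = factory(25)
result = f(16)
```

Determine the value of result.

Step 1: factory(25) creates a closure capturing n = 25.
Step 2: f(16) computes 16 * 25 = 400.
Step 3: result = 400

The answer is 400.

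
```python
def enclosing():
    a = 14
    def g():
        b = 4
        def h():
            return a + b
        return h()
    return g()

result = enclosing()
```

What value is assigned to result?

Step 1: enclosing() defines a = 14. g() defines b = 4.
Step 2: h() accesses both from enclosing scopes: a = 14, b = 4.
Step 3: result = 14 + 4 = 18

The answer is 18.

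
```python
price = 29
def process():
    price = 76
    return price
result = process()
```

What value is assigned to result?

Step 1: Global price = 29.
Step 2: process() creates local price = 76, shadowing the global.
Step 3: Returns local price = 76. result = 76

The answer is 76.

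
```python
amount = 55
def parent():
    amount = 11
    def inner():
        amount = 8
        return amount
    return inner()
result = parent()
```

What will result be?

Step 1: Three scopes define amount: global (55), parent (11), inner (8).
Step 2: inner() has its own local amount = 8, which shadows both enclosing and global.
Step 3: result = 8 (local wins in LEGB)

The answer is 8.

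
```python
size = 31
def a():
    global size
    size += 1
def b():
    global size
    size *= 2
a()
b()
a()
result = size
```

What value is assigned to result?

Step 1: size = 31.
Step 2: a(): size = 31 + 1 = 32.
Step 3: b(): size = 32 * 2 = 64.
Step 4: a(): size = 64 + 1 = 65

The answer is 65.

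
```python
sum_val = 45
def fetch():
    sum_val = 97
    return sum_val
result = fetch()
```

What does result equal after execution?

Step 1: Global sum_val = 45.
Step 2: fetch() creates local sum_val = 97, shadowing the global.
Step 3: Returns local sum_val = 97. result = 97

The answer is 97.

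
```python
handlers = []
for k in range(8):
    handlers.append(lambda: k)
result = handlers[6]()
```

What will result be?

Step 1: The loop creates 8 lambdas, all referencing the same variable k.
Step 2: After the loop, k = 7 (final value).
Step 3: handlers[6]() looks up k at call time and finds 7. This is the late binding gotcha. result = 7

The answer is 7.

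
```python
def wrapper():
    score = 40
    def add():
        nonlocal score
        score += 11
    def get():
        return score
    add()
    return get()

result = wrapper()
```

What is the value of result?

Step 1: score = 40. add() modifies it via nonlocal, get() reads it.
Step 2: add() makes score = 40 + 11 = 51.
Step 3: get() returns 51. result = 51

The answer is 51.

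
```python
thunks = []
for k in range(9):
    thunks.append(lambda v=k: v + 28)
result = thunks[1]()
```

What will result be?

Step 1: Default argument v=k captures k's value at definition time.
Step 2: thunks[1] was defined when k = 1, so v defaults to 1.
Step 3: result = 1 + 28 = 29 (default arg fixes the late binding issue)

The answer is 29.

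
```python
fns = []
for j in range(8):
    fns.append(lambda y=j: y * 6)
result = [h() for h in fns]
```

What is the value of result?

Step 1: Default arg y=j captures j at each iteration.
Step 2: fns[k] has y defaulting to k, returns k * 6.
Step 3: result = [0, 6, 12, 18, 24, 30, 36, 42]

The answer is [0, 6, 12, 18, 24, 30, 36, 42].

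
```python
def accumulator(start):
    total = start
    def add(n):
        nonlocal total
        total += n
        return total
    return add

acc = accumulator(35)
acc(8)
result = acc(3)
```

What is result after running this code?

Step 1: accumulator(35) creates closure with total = 35.
Step 2: First acc(8): total = 35 + 8 = 43.
Step 3: Second acc(3): total = 43 + 3 = 46. result = 46

The answer is 46.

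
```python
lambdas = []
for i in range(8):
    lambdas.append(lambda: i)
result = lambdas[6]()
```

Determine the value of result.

Step 1: The loop creates 8 lambdas, all referencing the same variable i.
Step 2: After the loop, i = 7 (final value).
Step 3: lambdas[6]() looks up i at call time and finds 7. This is the late binding gotcha. result = 7

The answer is 7.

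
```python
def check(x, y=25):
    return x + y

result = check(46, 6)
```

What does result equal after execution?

Step 1: check(46, 6) overrides default y with 6.
Step 2: Returns 46 + 6 = 52.
Step 3: result = 52

The answer is 52.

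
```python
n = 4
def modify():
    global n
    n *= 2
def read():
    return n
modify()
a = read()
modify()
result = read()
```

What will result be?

Step 1: n = 4.
Step 2: First modify(): n = 4 * 2 = 8.
Step 3: Second modify(): n = 8 * 2 = 16.
Step 4: read() returns 16

The answer is 16.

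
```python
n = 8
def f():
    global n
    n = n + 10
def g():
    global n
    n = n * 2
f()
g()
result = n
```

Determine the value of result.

Step 1: n = 8.
Step 2: f() adds 10: n = 8 + 10 = 18.
Step 3: g() doubles: n = 18 * 2 = 36.
Step 4: result = 36

The answer is 36.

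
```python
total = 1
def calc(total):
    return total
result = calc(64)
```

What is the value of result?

Step 1: Global total = 1.
Step 2: calc(64) takes parameter total = 64, which shadows the global.
Step 3: result = 64

The answer is 64.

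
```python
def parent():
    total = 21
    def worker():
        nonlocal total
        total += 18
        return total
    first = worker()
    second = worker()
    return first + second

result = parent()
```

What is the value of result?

Step 1: total starts at 21.
Step 2: First call: total = 21 + 18 = 39, returns 39.
Step 3: Second call: total = 39 + 18 = 57, returns 57.
Step 4: result = 39 + 57 = 96

The answer is 96.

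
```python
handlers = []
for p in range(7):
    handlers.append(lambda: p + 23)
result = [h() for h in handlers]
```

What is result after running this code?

Step 1: All lambdas capture p by reference. After the loop, p = 6.
Step 2: Each call returns 6 + 23 = 29.
Step 3: result = [29, 29, 29, 29, 29, 29, 29]

The answer is [29, 29, 29, 29, 29, 29, 29].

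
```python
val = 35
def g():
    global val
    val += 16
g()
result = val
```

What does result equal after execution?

Step 1: val = 35 globally.
Step 2: g() modifies global val: val += 16 = 51.
Step 3: result = 51

The answer is 51.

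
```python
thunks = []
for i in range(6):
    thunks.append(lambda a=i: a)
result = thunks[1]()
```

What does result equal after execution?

Step 1: Default argument a=i captures i's value at each iteration.
Step 2: thunks[1] captured a = 1 when i was 1.
Step 3: result = 1

The answer is 1.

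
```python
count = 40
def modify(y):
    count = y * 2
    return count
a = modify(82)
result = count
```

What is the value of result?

Step 1: Global count = 40.
Step 2: modify(82) creates local count = 82 * 2 = 164.
Step 3: Global count unchanged because no global keyword. result = 40

The answer is 40.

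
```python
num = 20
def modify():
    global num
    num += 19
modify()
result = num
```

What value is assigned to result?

Step 1: num = 20 globally.
Step 2: modify() modifies global num: num += 19 = 39.
Step 3: result = 39

The answer is 39.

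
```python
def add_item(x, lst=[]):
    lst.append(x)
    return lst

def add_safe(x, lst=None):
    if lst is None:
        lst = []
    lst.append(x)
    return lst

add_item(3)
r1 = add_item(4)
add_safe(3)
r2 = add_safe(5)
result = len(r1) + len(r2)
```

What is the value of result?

Step 1: add_item shares mutable default: after 2 calls, lst = [3, 4], len = 2.
Step 2: add_safe creates fresh list each time: r2 = [5], len = 1.
Step 3: result = 2 + 1 = 3

The answer is 3.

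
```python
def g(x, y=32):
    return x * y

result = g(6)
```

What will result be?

Step 1: g(6) uses default y = 32.
Step 2: Returns 6 * 32 = 192.
Step 3: result = 192

The answer is 192.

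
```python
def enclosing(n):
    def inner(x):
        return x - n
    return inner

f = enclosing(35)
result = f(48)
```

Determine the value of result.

Step 1: enclosing(35) creates a closure capturing n = 35.
Step 2: f(48) computes 48 - 35 = 13.
Step 3: result = 13

The answer is 13.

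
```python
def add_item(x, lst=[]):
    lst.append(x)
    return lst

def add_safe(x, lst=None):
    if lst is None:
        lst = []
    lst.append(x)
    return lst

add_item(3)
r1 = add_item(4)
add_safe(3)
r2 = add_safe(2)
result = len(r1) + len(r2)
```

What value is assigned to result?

Step 1: add_item shares mutable default: after 2 calls, lst = [3, 4], len = 2.
Step 2: add_safe creates fresh list each time: r2 = [2], len = 1.
Step 3: result = 2 + 1 = 3

The answer is 3.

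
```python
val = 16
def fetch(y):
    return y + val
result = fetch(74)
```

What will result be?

Step 1: val = 16 is defined globally.
Step 2: fetch(74) uses parameter y = 74 and looks up val from global scope = 16.
Step 3: result = 74 + 16 = 90

The answer is 90.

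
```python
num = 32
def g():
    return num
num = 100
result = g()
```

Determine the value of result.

Step 1: num is first set to 32, then reassigned to 100.
Step 2: g() is called after the reassignment, so it looks up the current global num = 100.
Step 3: result = 100

The answer is 100.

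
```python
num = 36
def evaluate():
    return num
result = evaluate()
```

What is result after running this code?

Step 1: num = 36 is defined in the global scope.
Step 2: evaluate() looks up num. No local num exists, so Python checks the global scope via LEGB rule and finds num = 36.
Step 3: result = 36

The answer is 36.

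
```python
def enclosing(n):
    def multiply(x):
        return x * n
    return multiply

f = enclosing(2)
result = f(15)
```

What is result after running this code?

Step 1: enclosing(2) returns multiply closure with n = 2.
Step 2: f(15) computes 15 * 2 = 30.
Step 3: result = 30

The answer is 30.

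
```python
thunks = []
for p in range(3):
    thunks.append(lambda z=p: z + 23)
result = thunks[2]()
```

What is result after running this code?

Step 1: Default argument z=p captures p's value at definition time.
Step 2: thunks[2] was defined when p = 2, so z defaults to 2.
Step 3: result = 2 + 23 = 25 (default arg fixes the late binding issue)

The answer is 25.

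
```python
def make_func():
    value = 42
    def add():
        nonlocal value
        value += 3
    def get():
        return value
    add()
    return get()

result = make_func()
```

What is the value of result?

Step 1: value = 42. add() modifies it via nonlocal, get() reads it.
Step 2: add() makes value = 42 + 3 = 45.
Step 3: get() returns 45. result = 45

The answer is 45.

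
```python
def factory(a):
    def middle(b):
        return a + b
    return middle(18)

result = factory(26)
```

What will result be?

Step 1: factory(26) passes a = 26.
Step 2: middle(18) has b = 18, reads a = 26 from enclosing.
Step 3: result = 26 + 18 = 44

The answer is 44.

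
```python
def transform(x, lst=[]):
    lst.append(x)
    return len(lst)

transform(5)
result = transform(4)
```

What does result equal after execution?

Step 1: Mutable default list persists between calls.
Step 2: First call: lst = [5], len = 1. Second call: lst = [5, 4], len = 2.
Step 3: result = 2

The answer is 2.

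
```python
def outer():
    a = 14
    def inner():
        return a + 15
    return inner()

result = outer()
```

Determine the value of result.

Step 1: outer() defines a = 14.
Step 2: inner() reads a = 14 from enclosing scope, returns 14 + 15 = 29.
Step 3: result = 29

The answer is 29.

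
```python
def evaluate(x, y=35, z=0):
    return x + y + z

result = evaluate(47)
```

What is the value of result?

Step 1: evaluate(47) uses defaults y = 35, z = 0.
Step 2: Returns 47 + 35 + 0 = 82.
Step 3: result = 82

The answer is 82.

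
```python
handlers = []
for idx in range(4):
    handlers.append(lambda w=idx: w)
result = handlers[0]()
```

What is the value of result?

Step 1: Default argument w=idx captures idx's value at each iteration.
Step 2: handlers[0] captured w = 0 when idx was 0.
Step 3: result = 0

The answer is 0.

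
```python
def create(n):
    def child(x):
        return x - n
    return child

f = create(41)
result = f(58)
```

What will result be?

Step 1: create(41) creates a closure capturing n = 41.
Step 2: f(58) computes 58 - 41 = 17.
Step 3: result = 17

The answer is 17.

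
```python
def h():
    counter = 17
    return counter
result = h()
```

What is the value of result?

Step 1: h() defines counter = 17 in its local scope.
Step 2: return counter finds the local variable counter = 17.
Step 3: result = 17

The answer is 17.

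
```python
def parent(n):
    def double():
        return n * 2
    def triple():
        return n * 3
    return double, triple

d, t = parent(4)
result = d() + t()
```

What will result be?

Step 1: Both closures capture the same n = 4.
Step 2: d() = 4 * 2 = 8, t() = 4 * 3 = 12.
Step 3: result = 8 + 12 = 20

The answer is 20.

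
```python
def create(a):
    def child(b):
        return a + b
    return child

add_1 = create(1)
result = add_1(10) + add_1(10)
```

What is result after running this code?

Step 1: add_1 captures a = 1.
Step 2: add_1(10) = 1 + 10 = 11, called twice.
Step 3: result = 11 + 11 = 22

The answer is 22.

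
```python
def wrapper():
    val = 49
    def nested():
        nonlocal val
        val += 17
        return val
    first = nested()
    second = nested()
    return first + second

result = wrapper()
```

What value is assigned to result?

Step 1: val starts at 49.
Step 2: First call: val = 49 + 17 = 66, returns 66.
Step 3: Second call: val = 66 + 17 = 83, returns 83.
Step 4: result = 66 + 83 = 149

The answer is 149.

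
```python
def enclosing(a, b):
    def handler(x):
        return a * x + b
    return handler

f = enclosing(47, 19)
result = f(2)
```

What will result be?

Step 1: enclosing(47, 19) captures a = 47, b = 19.
Step 2: f(2) computes 47 * 2 + 19 = 113.
Step 3: result = 113

The answer is 113.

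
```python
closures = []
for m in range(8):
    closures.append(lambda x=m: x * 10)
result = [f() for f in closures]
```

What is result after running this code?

Step 1: Default arg x=m captures m at each iteration.
Step 2: closures[k] has x defaulting to k, returns k * 10.
Step 3: result = [0, 10, 20, 30, 40, 50, 60, 70]

The answer is [0, 10, 20, 30, 40, 50, 60, 70].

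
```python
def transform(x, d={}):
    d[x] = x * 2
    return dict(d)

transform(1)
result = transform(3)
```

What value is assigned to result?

Step 1: Mutable default dict is shared across calls.
Step 2: First call adds 1: 2. Second call adds 3: 6.
Step 3: result = {1: 2, 3: 6}

The answer is {1: 2, 3: 6}.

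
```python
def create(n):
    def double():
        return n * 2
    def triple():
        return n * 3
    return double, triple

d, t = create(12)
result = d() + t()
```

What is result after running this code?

Step 1: Both closures capture the same n = 12.
Step 2: d() = 12 * 2 = 24, t() = 12 * 3 = 36.
Step 3: result = 24 + 36 = 60

The answer is 60.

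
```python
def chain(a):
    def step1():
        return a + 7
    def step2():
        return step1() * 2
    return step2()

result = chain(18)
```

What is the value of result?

Step 1: chain(18) captures a = 18.
Step 2: step2() calls step1() which returns 18 + 7 = 25.
Step 3: step2() returns 25 * 2 = 50

The answer is 50.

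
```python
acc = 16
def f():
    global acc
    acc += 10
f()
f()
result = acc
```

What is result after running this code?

Step 1: acc = 16.
Step 2: First f(): acc = 16 + 10 = 26.
Step 3: Second f(): acc = 26 + 10 = 36. result = 36

The answer is 36.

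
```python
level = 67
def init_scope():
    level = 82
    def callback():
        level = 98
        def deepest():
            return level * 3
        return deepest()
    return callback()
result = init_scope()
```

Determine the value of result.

Step 1: deepest() looks up level through LEGB: not local, finds level = 98 in enclosing callback().
Step 2: Returns 98 * 3 = 294.
Step 3: result = 294

The answer is 294.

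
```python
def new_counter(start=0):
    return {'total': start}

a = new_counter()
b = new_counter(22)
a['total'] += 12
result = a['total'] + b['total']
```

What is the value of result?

Step 1: new_counter() returns a new dict each call (immutable default 0).
Step 2: a = {'total': 0}, b = {'total': 22}.
Step 3: a['total'] += 12 = 12. result = 12 + 22 = 34

The answer is 34.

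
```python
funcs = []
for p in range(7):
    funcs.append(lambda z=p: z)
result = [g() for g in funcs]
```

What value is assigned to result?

Step 1: Default arg z=p captures p at each iteration.
Step 2: Each lambda has its own default: 0, 1, ..., 6.
Step 3: result = [0, 1, 2, 3, 4, 5, 6]

The answer is [0, 1, 2, 3, 4, 5, 6].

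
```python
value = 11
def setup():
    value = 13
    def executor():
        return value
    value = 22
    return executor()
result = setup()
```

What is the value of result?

Step 1: setup() sets value = 13, then later value = 22.
Step 2: executor() is called after value is reassigned to 22. Closures capture variables by reference, not by value.
Step 3: result = 22

The answer is 22.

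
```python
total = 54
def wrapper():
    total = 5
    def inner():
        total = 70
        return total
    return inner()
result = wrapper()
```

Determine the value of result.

Step 1: Three scopes define total: global (54), wrapper (5), inner (70).
Step 2: inner() has its own local total = 70, which shadows both enclosing and global.
Step 3: result = 70 (local wins in LEGB)

The answer is 70.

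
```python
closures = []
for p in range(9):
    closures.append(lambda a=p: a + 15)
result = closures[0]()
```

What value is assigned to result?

Step 1: Default argument a=p captures p's value at definition time.
Step 2: closures[0] was defined when p = 0, so a defaults to 0.
Step 3: result = 0 + 15 = 15 (default arg fixes the late binding issue)

The answer is 15.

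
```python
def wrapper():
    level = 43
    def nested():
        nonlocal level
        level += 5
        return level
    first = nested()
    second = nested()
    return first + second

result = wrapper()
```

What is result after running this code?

Step 1: level starts at 43.
Step 2: First call: level = 43 + 5 = 48, returns 48.
Step 3: Second call: level = 48 + 5 = 53, returns 53.
Step 4: result = 48 + 53 = 101

The answer is 101.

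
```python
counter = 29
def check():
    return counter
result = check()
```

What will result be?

Step 1: counter = 29 is defined in the global scope.
Step 2: check() looks up counter. No local counter exists, so Python checks the global scope via LEGB rule and finds counter = 29.
Step 3: result = 29

The answer is 29.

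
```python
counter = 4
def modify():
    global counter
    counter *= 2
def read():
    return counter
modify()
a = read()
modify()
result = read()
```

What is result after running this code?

Step 1: counter = 4.
Step 2: First modify(): counter = 4 * 2 = 8.
Step 3: Second modify(): counter = 8 * 2 = 16.
Step 4: read() returns 16

The answer is 16.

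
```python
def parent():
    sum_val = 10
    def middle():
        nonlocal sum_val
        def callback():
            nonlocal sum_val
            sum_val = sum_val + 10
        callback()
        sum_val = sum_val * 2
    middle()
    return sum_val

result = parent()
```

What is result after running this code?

Step 1: sum_val = 10.
Step 2: callback() adds 10: sum_val = 10 + 10 = 20.
Step 3: middle() doubles: sum_val = 20 * 2 = 40.
Step 4: result = 40

The answer is 40.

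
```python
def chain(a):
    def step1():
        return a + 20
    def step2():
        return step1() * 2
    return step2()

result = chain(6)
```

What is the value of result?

Step 1: chain(6) captures a = 6.
Step 2: step2() calls step1() which returns 6 + 20 = 26.
Step 3: step2() returns 26 * 2 = 52

The answer is 52.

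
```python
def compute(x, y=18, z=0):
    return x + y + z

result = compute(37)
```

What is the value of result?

Step 1: compute(37) uses defaults y = 18, z = 0.
Step 2: Returns 37 + 18 + 0 = 55.
Step 3: result = 55

The answer is 55.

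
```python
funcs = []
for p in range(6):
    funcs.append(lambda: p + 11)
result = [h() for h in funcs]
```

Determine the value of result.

Step 1: All lambdas capture p by reference. After the loop, p = 5.
Step 2: Each call returns 5 + 11 = 16.
Step 3: result = [16, 16, 16, 16, 16, 16]

The answer is [16, 16, 16, 16, 16, 16].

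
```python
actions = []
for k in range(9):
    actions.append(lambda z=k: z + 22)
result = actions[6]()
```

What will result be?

Step 1: Default argument z=k captures k's value at definition time.
Step 2: actions[6] was defined when k = 6, so z defaults to 6.
Step 3: result = 6 + 22 = 28 (default arg fixes the late binding issue)

The answer is 28.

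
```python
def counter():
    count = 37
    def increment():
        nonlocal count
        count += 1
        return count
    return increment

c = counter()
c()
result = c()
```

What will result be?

Step 1: counter() creates closure with count = 37.
Step 2: Each c() call increments count via nonlocal. After 2 calls: 37 + 2 = 39.
Step 3: result = 39

The answer is 39.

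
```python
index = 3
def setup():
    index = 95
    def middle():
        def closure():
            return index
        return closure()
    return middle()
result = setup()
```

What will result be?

Step 1: setup() defines index = 95. middle() and closure() have no local index.
Step 2: closure() checks local (none), enclosing middle() (none), enclosing setup() and finds index = 95.
Step 3: result = 95

The answer is 95.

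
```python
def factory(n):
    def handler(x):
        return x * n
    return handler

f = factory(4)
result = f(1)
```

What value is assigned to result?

Step 1: factory(4) creates a closure capturing n = 4.
Step 2: f(1) computes 1 * 4 = 4.
Step 3: result = 4

The answer is 4.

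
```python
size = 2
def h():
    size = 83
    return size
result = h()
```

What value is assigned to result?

Step 1: Global size = 2.
Step 2: h() creates local size = 83, shadowing the global.
Step 3: Returns local size = 83. result = 83

The answer is 83.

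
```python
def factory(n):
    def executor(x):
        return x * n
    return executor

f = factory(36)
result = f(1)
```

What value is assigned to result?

Step 1: factory(36) creates a closure capturing n = 36.
Step 2: f(1) computes 1 * 36 = 36.
Step 3: result = 36

The answer is 36.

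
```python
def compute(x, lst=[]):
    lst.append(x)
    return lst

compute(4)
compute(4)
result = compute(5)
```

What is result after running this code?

Step 1: Mutable default argument gotcha! The list [] is created once.
Step 2: Each call appends to the SAME list: [4], [4, 4], [4, 4, 5].
Step 3: result = [4, 4, 5]

The answer is [4, 4, 5].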